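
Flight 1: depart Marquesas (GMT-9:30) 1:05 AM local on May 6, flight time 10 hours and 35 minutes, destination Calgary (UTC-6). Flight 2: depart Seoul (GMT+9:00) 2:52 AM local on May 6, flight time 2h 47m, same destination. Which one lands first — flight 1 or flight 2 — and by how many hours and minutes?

the second, by 24 hours 31 minutes

Flight 1 in UTC: 1:05 AM + 9:30 = 10:35 AM on May 6.
+10 hours and 35 minutes → arrive 9:10 PM UTC on May 6.
Flight 2 in UTC: 2:52 AM − 9:00 = 5:52 PM on May 5.
+2 hours and 47 minutes → arrive 8:39 PM UTC on May 5.
Flight 2 lands earlier by 24 hours 31 minutes.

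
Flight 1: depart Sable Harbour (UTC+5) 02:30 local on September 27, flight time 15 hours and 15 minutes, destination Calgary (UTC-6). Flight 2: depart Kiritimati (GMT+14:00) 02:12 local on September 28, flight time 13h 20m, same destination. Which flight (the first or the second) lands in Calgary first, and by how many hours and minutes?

the first, by 12 hours 47 minutes

Flight 1 in UTC: 02:30 − 5:00 = 21:30 on Sep 26.
+15 hours and 15 minutes → arrive 12:45 UTC on Sep 27.
Flight 2 in UTC: 02:12 − 14:00 = 12:12 on Sep 27.
+13 hours 20 minutes → arrive 01:32 UTC on Sep 28.
Flight 1 lands earlier by 12 hours 47 minutes.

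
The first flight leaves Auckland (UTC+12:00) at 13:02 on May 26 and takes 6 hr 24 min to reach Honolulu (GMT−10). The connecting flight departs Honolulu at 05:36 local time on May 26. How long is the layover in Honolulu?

8 hours 10 minutes

Convert departure to UTC: 13:02 − 12:00 = 01:02 UTC on May 26.
Add 6 hours and 24 minutes flight time → 07:26 UTC.
Honolulu is UTC−10:00, so local arrival = 07:26 − 10:00 = 21:26 on May 25.
Layover = 05:36 − 21:26 (+1 day) = 8 hours 10 minutes.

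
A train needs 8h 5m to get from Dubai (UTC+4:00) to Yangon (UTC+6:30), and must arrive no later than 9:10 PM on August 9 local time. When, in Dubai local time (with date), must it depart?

10:35 AM on Aug 9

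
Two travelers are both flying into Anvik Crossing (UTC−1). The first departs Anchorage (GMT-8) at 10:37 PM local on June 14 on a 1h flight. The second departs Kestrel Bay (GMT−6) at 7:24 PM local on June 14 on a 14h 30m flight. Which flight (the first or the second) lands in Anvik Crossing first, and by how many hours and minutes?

Flight 1 in UTC: 10:37 PM + 8:00 = 6:37 AM on Jun 15.
+1 hour → arrive 7:37 AM UTC on Jun 15.
Flight 2 in UTC: 7:24 PM + 6:00 = 1:24 AM on Jun 15.
+14 hours 30 minutes → arrive 3:54 PM UTC on Jun 15.
Flight 1 lands earlier by 8 hours 17 minutes.

the first, by 8 hours 17 minutes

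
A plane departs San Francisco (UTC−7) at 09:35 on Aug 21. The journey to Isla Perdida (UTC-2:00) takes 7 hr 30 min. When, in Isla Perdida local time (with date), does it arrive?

22:05 on Aug 21

Convert departure to UTC: 09:35 + 7:00 = 16:35 UTC on Aug 21.
Add 7 hours 30 minutes travel time → 00:05 UTC (Aug 22).
Isla Perdida is UTC−2:00, so local arrival = 00:05 − 2:00 = 22:05 on Aug 21.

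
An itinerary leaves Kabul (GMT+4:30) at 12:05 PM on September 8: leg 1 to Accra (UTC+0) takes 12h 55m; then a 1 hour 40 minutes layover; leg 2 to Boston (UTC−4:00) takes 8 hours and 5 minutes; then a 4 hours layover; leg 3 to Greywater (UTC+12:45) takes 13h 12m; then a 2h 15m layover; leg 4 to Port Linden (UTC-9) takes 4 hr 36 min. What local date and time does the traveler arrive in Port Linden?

9:18 PM on Sep 9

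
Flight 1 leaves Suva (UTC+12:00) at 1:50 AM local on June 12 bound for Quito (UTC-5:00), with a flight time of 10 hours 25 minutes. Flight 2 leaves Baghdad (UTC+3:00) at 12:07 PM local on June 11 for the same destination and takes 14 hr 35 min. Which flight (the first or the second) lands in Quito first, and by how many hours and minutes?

the second, by 33 minutes

Flight 1 in UTC: 1:50 AM − 12:00 = 1:50 PM on Jun 11.
+10 hours and 25 minutes → arrive 12:15 AM UTC on Jun 12.
Flight 2 in UTC: 12:07 PM − 3:00 = 9:07 AM on Jun 11.
+14 hours 35 minutes → arrive 11:42 PM UTC on Jun 11.
Flight 2 lands earlier by 33 minutes.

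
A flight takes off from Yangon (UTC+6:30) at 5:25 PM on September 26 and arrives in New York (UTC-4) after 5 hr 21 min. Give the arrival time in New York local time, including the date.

Convert departure to UTC: 5:25 PM − 6:30 = 10:55 AM UTC on Sep 26.
Add 5 hours and 21 minutes travel time → 4:16 PM UTC.
New York is UTC−4:00, so local arrival = 4:16 PM − 4:00 = 12:16 PM on Sep 26.

12:16 PM on September 26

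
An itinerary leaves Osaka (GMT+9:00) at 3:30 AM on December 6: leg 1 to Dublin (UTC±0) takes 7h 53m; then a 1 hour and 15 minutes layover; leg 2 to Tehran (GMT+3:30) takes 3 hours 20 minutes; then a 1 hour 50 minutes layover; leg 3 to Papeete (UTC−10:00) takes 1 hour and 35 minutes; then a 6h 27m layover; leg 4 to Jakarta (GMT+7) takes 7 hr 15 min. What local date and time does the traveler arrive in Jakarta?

7:05 AM on December 7

Convert departure to UTC: 3:30 AM − 9:00 = 6:30 PM UTC on Dec 5.
Add 7 hours 53 minutes leg 1 → 2:23 AM UTC (Dec 6).
Add 1 hour and 15 minutes layover in Dublin → 3:38 AM UTC.
Add 3 hours 20 minutes leg 2 → 6:58 AM UTC.
Add 1 hour and 50 minutes layover in Tehran → 8:48 AM UTC.
Add 1 hour and 35 minutes leg 3 → 10:23 AM UTC.
Add 6 hours and 27 minutes layover in Papeete → 4:50 PM UTC.
Add 7 hours 15 minutes leg 4 → 12:05 AM UTC (Dec 7).
Jakarta is UTC+7:00, so local arrival = 12:05 AM + 7:00 = 7:05 AM on Dec 7.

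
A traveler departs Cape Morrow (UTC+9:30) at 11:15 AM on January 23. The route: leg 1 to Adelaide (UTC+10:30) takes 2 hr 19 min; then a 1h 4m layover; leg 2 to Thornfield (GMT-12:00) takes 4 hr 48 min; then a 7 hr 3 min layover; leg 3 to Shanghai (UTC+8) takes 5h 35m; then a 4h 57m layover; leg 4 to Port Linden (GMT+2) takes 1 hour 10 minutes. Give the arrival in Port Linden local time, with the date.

6:41 AM on Jan 24

Convert departure to UTC: 11:15 AM − 9:30 = 1:45 AM UTC on Jan 23.
Add 2 hours 19 minutes leg 1 → 4:04 AM UTC.
Add 1 hour 4 minutes layover in Adelaide → 5:08 AM UTC.
Add 4 hours 48 minutes leg 2 → 9:56 AM UTC.
Add 7 hours 3 minutes layover in Thornfield → 4:59 PM UTC.
Add 5 hours and 35 minutes leg 3 → 10:34 PM UTC.
Add 4 hours 57 minutes layover in Shanghai → 3:31 AM UTC (Jan 24).
Add 1 hour 10 minutes leg 4 → 4:41 AM UTC.
Port Linden is UTC+2:00, so local arrival = 4:41 AM + 2:00 = 6:41 AM on Jan 24.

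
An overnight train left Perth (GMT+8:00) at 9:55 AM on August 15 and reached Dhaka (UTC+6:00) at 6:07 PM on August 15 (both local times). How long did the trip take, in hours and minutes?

10 hours 12 minutes

Departure in UTC: 9:55 AM − 8:00 = 1:55 AM on Aug 15.
Arrival in UTC: 6:07 PM − 6:00 = 12:07 PM on Aug 15.
Elapsed = 12:07 PM − 1:55 AM = 10 hours 12 minutes.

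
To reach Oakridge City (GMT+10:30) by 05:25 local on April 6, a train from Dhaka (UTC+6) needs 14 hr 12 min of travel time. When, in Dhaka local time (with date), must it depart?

Target arrival in UTC: 05:25 − 10:30 = 18:55 on Apr 5.
Subtract 14 hours and 12 minutes → departure 04:43 UTC on Apr 5.
Dhaka is UTC+6:00: 04:43 + 6:00 = 10:43 on Apr 5.

10:43 on Apr 5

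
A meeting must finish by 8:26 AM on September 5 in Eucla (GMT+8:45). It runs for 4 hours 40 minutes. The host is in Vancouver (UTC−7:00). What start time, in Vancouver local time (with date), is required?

12:01 PM on September 4

Target end time in UTC: 8:26 AM − 8:45 = 11:41 PM on Sep 4.
Subtract 4 hours and 40 minutes → start 7:01 PM UTC on Sep 4.
Vancouver is UTC−7:00: 7:01 PM − 7:00 = 12:01 PM on Sep 4.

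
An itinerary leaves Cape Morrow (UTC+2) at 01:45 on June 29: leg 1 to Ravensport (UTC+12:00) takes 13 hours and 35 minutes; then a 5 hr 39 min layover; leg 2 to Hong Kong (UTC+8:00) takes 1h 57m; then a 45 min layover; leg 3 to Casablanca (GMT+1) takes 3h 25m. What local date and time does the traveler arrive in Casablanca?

Convert departure to UTC: 01:45 − 2:00 = 23:45 UTC on Jun 28.
Add 13 hours and 35 minutes leg 1 → 13:20 UTC (Jun 29).
Add 5 hours and 39 minutes layover in Ravensport → 18:59 UTC.
Add 1 hour and 57 minutes leg 2 → 20:56 UTC.
Add 45 minutes layover in Hong Kong → 21:41 UTC.
Add 3 hours 25 minutes leg 3 → 01:06 UTC (Jun 30).
Casablanca is UTC+1:00, so local arrival = 01:06 + 1:00 = 02:06 on Jun 30.

02:06 on Jun 30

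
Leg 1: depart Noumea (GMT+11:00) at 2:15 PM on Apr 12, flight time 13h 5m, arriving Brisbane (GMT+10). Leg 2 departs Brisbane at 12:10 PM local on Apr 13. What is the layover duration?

Convert departure to UTC: 2:15 PM − 11:00 = 3:15 AM UTC on Apr 12.
Add 13 hours and 5 minutes flight time → 4:20 PM UTC.
Brisbane is UTC+10:00, so local arrival = 4:20 PM + 10:00 = 2:20 AM on Apr 13.
Layover = 12:10 PM − 2:20 AM = 9 hours 50 minutes.

9 hours 50 minutes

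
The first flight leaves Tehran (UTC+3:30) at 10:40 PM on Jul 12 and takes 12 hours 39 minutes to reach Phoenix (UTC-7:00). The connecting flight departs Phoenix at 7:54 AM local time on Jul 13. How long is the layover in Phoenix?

7 hours 5 minutes

Convert departure to UTC: 10:40 PM − 3:30 = 7:10 PM UTC on Jul 12.
Add 12 hours and 39 minutes flight time → 7:49 AM UTC (Jul 13).
Phoenix is UTC−7:00, so local arrival = 7:49 AM − 7:00 = 12:49 AM on Jul 13.
Layover = 7:54 AM − 12:49 AM = 7 hours 5 minutes.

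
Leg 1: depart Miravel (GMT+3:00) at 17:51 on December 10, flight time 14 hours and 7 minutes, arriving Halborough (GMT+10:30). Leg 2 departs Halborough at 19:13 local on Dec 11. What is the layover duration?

3 hours 45 minutes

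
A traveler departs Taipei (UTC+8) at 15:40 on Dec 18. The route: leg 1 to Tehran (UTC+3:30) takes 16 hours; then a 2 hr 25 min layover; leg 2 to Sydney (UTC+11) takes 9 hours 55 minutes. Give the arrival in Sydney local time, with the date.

23:00 on December 19

Convert departure to UTC: 15:40 − 8:00 = 07:40 UTC on Dec 18.
Add 16 hours leg 1 → 23:40 UTC.
Add 2 hours 25 minutes layover in Tehran → 02:05 UTC (Dec 19).
Add 9 hours 55 minutes leg 2 → 12:00 UTC.
Sydney is UTC+11:00, so local arrival = 12:00 + 11:00 = 23:00 on Dec 19.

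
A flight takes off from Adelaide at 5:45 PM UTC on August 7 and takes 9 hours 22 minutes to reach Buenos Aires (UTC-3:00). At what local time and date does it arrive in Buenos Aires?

Departure is given in UTC: 5:45 PM on Aug 7.
Add 9 hours and 22 minutes → 3:07 AM UTC (Aug 8).
Buenos Aires is UTC−3:00: 3:07 AM − 3:00 = 12:07 AM on Aug 8.

12:07 AM on August 8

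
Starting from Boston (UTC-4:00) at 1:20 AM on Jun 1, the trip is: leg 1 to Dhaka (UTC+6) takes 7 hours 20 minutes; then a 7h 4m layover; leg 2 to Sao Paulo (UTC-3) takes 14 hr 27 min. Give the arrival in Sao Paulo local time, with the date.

7:11 AM on Jun 2

Convert departure to UTC: 1:20 AM + 4:00 = 5:20 AM UTC on Jun 1.
Add 7 hours and 20 minutes leg 1 → 12:40 PM UTC.
Add 7 hours 4 minutes layover in Dhaka → 7:44 PM UTC.
Add 14 hours 27 minutes leg 2 → 10:11 AM UTC (Jun 2).
Sao Paulo is UTC−3:00, so local arrival = 10:11 AM − 3:00 = 7:11 AM on Jun 2.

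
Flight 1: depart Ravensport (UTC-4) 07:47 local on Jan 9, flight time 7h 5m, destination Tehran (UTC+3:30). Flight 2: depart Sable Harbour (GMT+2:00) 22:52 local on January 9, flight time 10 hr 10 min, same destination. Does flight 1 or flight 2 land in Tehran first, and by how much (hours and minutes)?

the first, by 12 hours 10 minutes

Flight 1 in UTC: 07:47 + 4:00 = 11:47 on Jan 9.
+7 hours and 5 minutes → arrive 18:52 UTC on Jan 9.
Flight 2 in UTC: 22:52 − 2:00 = 20:52 on Jan 9.
+10 hours 10 minutes → arrive 07:02 UTC on Jan 10.
Flight 1 lands earlier by 12 hours 10 minutes.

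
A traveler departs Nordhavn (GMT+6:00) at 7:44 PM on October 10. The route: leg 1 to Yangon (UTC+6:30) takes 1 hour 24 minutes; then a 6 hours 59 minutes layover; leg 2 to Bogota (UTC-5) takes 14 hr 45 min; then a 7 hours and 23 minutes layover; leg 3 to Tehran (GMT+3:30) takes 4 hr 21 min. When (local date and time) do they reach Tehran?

Convert departure to UTC: 7:44 PM − 6:00 = 1:44 PM UTC on Oct 10.
Add 1 hour and 24 minutes leg 1 → 3:08 PM UTC.
Add 6 hours and 59 minutes layover in Yangon → 10:07 PM UTC.
Add 14 hours 45 minutes leg 2 → 12:52 PM UTC (Oct 11).
Add 7 hours and 23 minutes layover in Bogota → 8:15 PM UTC.
Add 4 hours 21 minutes leg 3 → 12:36 AM UTC (Oct 12).
Tehran is UTC+3:30, so local arrival = 12:36 AM + 3:30 = 4:06 AM on Oct 12.

4:06 AM on October 12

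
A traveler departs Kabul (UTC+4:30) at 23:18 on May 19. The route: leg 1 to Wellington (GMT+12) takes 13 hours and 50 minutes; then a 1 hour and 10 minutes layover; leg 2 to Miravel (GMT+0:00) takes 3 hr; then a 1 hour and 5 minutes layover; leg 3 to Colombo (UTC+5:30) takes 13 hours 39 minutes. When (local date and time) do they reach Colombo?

Convert departure to UTC: 23:18 − 4:30 = 18:48 UTC on May 19.
Add 13 hours and 50 minutes leg 1 → 08:38 UTC (May 20).
Add 1 hour and 10 minutes layover in Wellington → 09:48 UTC.
Add 3 hours leg 2 → 12:48 UTC.
Add 1 hour and 5 minutes layover in Miravel → 13:53 UTC.
Add 13 hours and 39 minutes leg 3 → 03:32 UTC (May 21).
Colombo is UTC+5:30, so local arrival = 03:32 + 5:30 = 09:02 on May 21.

09:02 on May 21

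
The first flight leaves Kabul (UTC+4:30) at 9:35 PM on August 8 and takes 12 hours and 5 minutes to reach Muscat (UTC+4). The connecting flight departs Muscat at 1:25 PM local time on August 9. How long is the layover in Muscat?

4 hours 15 minutes

Convert departure to UTC: 9:35 PM − 4:30 = 5:05 PM UTC on Aug 8.
Add 12 hours and 5 minutes flight time → 5:10 AM UTC (Aug 9).
Muscat is UTC+4:00, so local arrival = 5:10 AM + 4:00 = 9:10 AM on Aug 9.
Layover = 1:25 PM − 9:10 AM = 4 hours 15 minutes.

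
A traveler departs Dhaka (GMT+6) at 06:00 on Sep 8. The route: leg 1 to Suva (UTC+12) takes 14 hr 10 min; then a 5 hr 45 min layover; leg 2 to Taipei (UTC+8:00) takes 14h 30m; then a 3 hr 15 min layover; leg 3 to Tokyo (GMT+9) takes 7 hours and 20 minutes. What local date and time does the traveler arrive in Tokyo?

Convert departure to UTC: 06:00 − 6:00 = 00:00 UTC on Sep 8.
Add 14 hours and 10 minutes leg 1 → 14:10 UTC.
Add 5 hours 45 minutes layover in Suva → 19:55 UTC.
Add 14 hours 30 minutes leg 2 → 10:25 UTC (Sep 9).
Add 3 hours and 15 minutes layover in Taipei → 13:40 UTC.
Add 7 hours 20 minutes leg 3 → 21:00 UTC.
Tokyo is UTC+9:00, so local arrival = 21:00 + 9:00 = 06:00 on Sep 10.

06:00 on September 10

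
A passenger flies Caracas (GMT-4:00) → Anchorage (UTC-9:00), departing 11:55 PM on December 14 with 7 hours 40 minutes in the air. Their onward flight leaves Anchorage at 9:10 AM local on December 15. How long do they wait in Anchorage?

6 hours 35 minutes

Convert departure to UTC: 11:55 PM + 4:00 = 3:55 AM UTC on Dec 15.
Add 7 hours 40 minutes flight time → 11:35 AM UTC.
Anchorage is UTC−9:00, so local arrival = 11:35 AM − 9:00 = 2:35 AM on Dec 15.
Layover = 9:10 AM − 2:35 AM = 6 hours 35 minutes.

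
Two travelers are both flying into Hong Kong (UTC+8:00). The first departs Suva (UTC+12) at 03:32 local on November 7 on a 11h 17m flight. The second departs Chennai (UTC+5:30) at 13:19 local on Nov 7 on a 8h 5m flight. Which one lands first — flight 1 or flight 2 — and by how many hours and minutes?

Flight 1 in UTC: 03:32 − 12:00 = 15:32 on Nov 6.
+11 hours 17 minutes → arrive 02:49 UTC on Nov 7.
Flight 2 in UTC: 13:19 − 5:30 = 07:49 on Nov 7.
+8 hours 5 minutes → arrive 15:54 UTC on Nov 7.
Flight 1 lands earlier by 13 hours 5 minutes.

the first, by 13 hours 5 minutes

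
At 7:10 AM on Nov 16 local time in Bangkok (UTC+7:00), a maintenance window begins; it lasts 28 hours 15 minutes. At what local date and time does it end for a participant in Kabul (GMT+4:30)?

8:55 AM on November 17

Convert start to UTC: 7:10 AM − 7:00 = 12:10 AM UTC on Nov 16.
Add 28 hours 15 minutes duration → 4:25 AM UTC (Nov 17).
Kabul is UTC+4:30, so local end time = 4:25 AM + 4:30 = 8:55 AM on Nov 17.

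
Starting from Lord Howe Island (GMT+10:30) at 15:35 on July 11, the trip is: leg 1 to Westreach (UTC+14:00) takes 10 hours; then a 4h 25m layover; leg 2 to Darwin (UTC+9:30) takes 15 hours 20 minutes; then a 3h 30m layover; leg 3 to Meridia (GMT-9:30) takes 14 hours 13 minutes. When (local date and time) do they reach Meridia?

Convert departure to UTC: 15:35 − 10:30 = 05:05 UTC on Jul 11.
Add 10 hours leg 1 → 15:05 UTC.
Add 4 hours and 25 minutes layover in Westreach → 19:30 UTC.
Add 15 hours 20 minutes leg 2 → 10:50 UTC (Jul 12).
Add 3 hours and 30 minutes layover in Darwin → 14:20 UTC.
Add 14 hours 13 minutes leg 3 → 04:33 UTC (Jul 13).
Meridia is UTC−9:30, so local arrival = 04:33 − 9:30 = 19:03 on Jul 12.

19:03 on Jul 12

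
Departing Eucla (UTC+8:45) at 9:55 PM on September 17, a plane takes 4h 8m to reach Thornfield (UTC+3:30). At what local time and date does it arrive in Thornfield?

Thornfield is 5:15 behind Eucla.
After 4 hours and 8 minutes it is 2:03 AM (Sep 18) in Eucla.
Shift by the zone difference: 2:03 AM − 5:15 = 8:48 PM on Sep 17 in Thornfield.

8:48 PM on Sep 17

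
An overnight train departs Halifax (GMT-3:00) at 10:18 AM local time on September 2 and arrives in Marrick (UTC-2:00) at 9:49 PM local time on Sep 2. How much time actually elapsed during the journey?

Departure in UTC: 10:18 AM + 3:00 = 1:18 PM on Sep 2.
Arrival in UTC: 9:49 PM + 2:00 = 11:49 PM on Sep 2.
Elapsed = 11:49 PM − 1:18 PM = 10 hours 31 minutes.

10 hours 31 minutes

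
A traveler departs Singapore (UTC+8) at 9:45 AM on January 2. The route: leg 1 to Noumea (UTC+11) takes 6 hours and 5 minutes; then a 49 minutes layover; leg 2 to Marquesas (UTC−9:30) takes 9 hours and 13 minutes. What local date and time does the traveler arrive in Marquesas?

8:22 AM on January 2

Convert departure to UTC: 9:45 AM − 8:00 = 1:45 AM UTC on Jan 2.
Add 6 hours 5 minutes leg 1 → 7:50 AM UTC.
Add 49 minutes layover in Noumea → 8:39 AM UTC.
Add 9 hours and 13 minutes leg 2 → 5:52 PM UTC.
Marquesas is UTC−9:30, so local arrival = 5:52 PM − 9:30 = 8:22 AM on Jan 2.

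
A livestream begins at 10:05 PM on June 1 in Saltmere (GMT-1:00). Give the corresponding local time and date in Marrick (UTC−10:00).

1:05 PM on June 1

Marrick is 9:00 behind Saltmere.
Shift by the zone difference: 10:05 PM − 9:00 = 1:05 PM on Jun 1 in Marrick.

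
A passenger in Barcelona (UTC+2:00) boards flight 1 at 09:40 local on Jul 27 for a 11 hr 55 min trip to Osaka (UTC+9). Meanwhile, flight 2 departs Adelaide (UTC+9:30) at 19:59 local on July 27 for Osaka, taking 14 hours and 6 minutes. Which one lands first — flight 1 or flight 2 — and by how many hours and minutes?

Flight 1 in UTC: 09:40 − 2:00 = 07:40 on Jul 27.
+11 hours 55 minutes → arrive 19:35 UTC on Jul 27.
Flight 2 in UTC: 19:59 − 9:30 = 10:29 on Jul 27.
+14 hours 6 minutes → arrive 00:35 UTC on Jul 28.
Flight 1 lands earlier by 5 hours.

the first, by 5 hours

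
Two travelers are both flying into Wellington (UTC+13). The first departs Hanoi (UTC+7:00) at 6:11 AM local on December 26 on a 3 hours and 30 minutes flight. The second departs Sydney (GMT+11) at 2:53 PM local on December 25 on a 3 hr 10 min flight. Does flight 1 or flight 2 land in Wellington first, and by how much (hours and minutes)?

the second, by 19 hours 38 minutes

Flight 1 in UTC: 6:11 AM − 7:00 = 11:11 PM on Dec 25.
+3 hours and 30 minutes → arrive 2:41 AM UTC on Dec 26.
Flight 2 in UTC: 2:53 PM − 11:00 = 3:53 AM on Dec 25.
+3 hours and 10 minutes → arrive 7:03 AM UTC on Dec 25.
Flight 2 lands earlier by 19 hours 38 minutes.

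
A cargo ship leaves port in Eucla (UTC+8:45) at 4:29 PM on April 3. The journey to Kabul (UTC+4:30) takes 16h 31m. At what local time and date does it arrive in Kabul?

4:45 AM on April 4

Kabul is 4:15 behind Eucla.
After 16 hours and 31 minutes it is 9:00 AM (Apr 4) in Eucla.
Shift by the zone difference: 9:00 AM − 4:15 = 4:45 AM on Apr 4 in Kabul.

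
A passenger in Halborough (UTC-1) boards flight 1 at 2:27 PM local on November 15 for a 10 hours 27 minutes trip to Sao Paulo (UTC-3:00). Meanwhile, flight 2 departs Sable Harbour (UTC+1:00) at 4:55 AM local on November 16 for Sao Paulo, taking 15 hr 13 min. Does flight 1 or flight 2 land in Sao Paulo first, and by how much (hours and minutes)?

the first, by 17 hours 14 minutes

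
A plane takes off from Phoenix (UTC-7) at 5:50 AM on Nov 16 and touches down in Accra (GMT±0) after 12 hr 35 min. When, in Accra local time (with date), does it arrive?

1:25 AM on Nov 17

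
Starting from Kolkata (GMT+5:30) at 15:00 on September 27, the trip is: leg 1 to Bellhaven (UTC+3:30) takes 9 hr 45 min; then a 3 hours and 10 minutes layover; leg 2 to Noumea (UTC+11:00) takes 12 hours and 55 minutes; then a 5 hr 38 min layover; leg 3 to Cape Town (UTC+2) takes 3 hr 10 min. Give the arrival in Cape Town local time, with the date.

Convert departure to UTC: 15:00 − 5:30 = 09:30 UTC on Sep 27.
Add 9 hours and 45 minutes leg 1 → 19:15 UTC.
Add 3 hours 10 minutes layover in Bellhaven → 22:25 UTC.
Add 12 hours and 55 minutes leg 2 → 11:20 UTC (Sep 28).
Add 5 hours and 38 minutes layover in Noumea → 16:58 UTC.
Add 3 hours 10 minutes leg 3 → 20:08 UTC.
Cape Town is UTC+2:00, so local arrival = 20:08 + 2:00 = 22:08 on Sep 28.

22:08 on September 28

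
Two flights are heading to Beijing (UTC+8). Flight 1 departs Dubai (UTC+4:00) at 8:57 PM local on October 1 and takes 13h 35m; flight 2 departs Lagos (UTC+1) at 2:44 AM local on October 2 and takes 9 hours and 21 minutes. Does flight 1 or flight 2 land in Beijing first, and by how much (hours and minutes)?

Flight 1 in UTC: 8:57 PM − 4:00 = 4:57 PM on Oct 1.
+13 hours 35 minutes → arrive 6:32 AM UTC on Oct 2.
Flight 2 in UTC: 2:44 AM − 1:00 = 1:44 AM on Oct 2.
+9 hours 21 minutes → arrive 11:05 AM UTC on Oct 2.
Flight 1 lands earlier by 4 hours 33 minutes.

the first, by 4 hours 33 minutes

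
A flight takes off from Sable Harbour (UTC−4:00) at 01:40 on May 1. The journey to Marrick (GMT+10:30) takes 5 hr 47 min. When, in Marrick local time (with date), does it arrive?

Convert departure to UTC: 01:40 + 4:00 = 05:40 UTC on May 1.
Add 5 hours and 47 minutes travel time → 11:27 UTC.
Marrick is UTC+10:30, so local arrival = 11:27 + 10:30 = 21:57 on May 1.

21:57 on May 1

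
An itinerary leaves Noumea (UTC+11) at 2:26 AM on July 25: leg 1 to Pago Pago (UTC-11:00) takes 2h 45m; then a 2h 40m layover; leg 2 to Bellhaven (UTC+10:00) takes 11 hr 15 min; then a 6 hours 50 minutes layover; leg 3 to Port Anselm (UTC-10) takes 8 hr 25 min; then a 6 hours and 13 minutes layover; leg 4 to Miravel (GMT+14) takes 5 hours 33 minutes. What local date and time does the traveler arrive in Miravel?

1:07 AM on July 27

Convert departure to UTC: 2:26 AM − 11:00 = 3:26 PM UTC on Jul 24.
Add 2 hours 45 minutes leg 1 → 6:11 PM UTC.
Add 2 hours and 40 minutes layover in Pago Pago → 8:51 PM UTC.
Add 11 hours 15 minutes leg 2 → 8:06 AM UTC (Jul 25).
Add 6 hours and 50 minutes layover in Bellhaven → 2:56 PM UTC.
Add 8 hours and 25 minutes leg 3 → 11:21 PM UTC.
Add 6 hours 13 minutes layover in Port Anselm → 5:34 AM UTC (Jul 26).
Add 5 hours and 33 minutes leg 4 → 11:07 AM UTC.
Miravel is UTC+14:00, so local arrival = 11:07 AM + 14:00 = 1:07 AM on Jul 27.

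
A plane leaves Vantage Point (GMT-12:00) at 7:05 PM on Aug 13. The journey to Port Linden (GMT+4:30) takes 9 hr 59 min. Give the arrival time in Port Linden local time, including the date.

Convert departure to UTC: 7:05 PM + 12:00 = 7:05 AM UTC on Aug 14.
Add 9 hours and 59 minutes travel time → 5:04 PM UTC.
Port Linden is UTC+4:30, so local arrival = 5:04 PM + 4:30 = 9:34 PM on Aug 14.

9:34 PM on Aug 14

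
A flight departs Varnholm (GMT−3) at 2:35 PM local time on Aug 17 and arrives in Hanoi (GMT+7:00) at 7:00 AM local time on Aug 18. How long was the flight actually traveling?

6 hours 25 minutes

Departure in UTC: 2:35 PM + 3:00 = 5:35 PM on Aug 17.
Arrival in UTC: 7:00 AM − 7:00 = 12:00 AM on Aug 18.
Elapsed = 12:00 AM − 5:35 PM (+1 day) = 6 hours 25 minutes.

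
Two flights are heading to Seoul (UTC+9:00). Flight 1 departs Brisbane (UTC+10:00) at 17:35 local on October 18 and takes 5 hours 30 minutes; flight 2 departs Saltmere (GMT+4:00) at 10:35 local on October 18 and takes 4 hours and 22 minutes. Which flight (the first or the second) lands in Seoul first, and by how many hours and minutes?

the second, by 2 hours 8 minutes

Flight 1 in UTC: 17:35 − 10:00 = 07:35 on Oct 18.
+5 hours 30 minutes → arrive 13:05 UTC on Oct 18.
Flight 2 in UTC: 10:35 − 4:00 = 06:35 on Oct 18.
+4 hours 22 minutes → arrive 10:57 UTC on Oct 18.
Flight 2 lands earlier by 2 hours 8 minutes.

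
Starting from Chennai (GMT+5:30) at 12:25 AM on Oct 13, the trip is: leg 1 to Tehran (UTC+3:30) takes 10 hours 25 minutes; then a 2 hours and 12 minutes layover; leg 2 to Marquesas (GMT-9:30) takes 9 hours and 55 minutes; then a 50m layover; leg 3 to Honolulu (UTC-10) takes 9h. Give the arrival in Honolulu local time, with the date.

5:17 PM on October 13

Convert departure to UTC: 12:25 AM − 5:30 = 6:55 PM UTC on Oct 12.
Add 10 hours 25 minutes leg 1 → 5:20 AM UTC (Oct 13).
Add 2 hours and 12 minutes layover in Tehran → 7:32 AM UTC.
Add 9 hours and 55 minutes leg 2 → 5:27 PM UTC.
Add 50 minutes layover in Marquesas → 6:17 PM UTC.
Add 9 hours leg 3 → 3:17 AM UTC (Oct 14).
Honolulu is UTC−10:00, so local arrival = 3:17 AM − 10:00 = 5:17 PM on Oct 13.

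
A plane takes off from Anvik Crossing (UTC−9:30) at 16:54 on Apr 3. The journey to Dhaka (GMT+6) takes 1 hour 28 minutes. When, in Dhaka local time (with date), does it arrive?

Convert departure to UTC: 16:54 + 9:30 = 02:24 UTC on Apr 4.
Add 1 hour and 28 minutes travel time → 03:52 UTC.
Dhaka is UTC+6:00, so local arrival = 03:52 + 6:00 = 09:52 on Apr 4.

09:52 on April 4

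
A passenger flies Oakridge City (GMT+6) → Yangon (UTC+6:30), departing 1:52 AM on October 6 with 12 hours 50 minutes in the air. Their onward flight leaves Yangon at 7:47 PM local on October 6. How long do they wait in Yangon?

4 hours 35 minutes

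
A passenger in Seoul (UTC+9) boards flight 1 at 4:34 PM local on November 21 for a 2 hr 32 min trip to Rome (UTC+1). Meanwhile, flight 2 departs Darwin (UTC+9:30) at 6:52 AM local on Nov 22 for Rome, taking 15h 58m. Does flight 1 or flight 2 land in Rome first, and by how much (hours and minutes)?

Flight 1 in UTC: 4:34 PM − 9:00 = 7:34 AM on Nov 21.
+2 hours and 32 minutes → arrive 10:06 AM UTC on Nov 21.
Flight 2 in UTC: 6:52 AM − 9:30 = 9:22 PM on Nov 21.
+15 hours 58 minutes → arrive 1:20 PM UTC on Nov 22.
Flight 1 lands earlier by 27 hours 14 minutes.

the first, by 27 hours 14 minutes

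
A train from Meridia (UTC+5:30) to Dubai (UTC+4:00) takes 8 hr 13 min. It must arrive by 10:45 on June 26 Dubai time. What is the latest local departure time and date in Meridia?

04:02 on Jun 26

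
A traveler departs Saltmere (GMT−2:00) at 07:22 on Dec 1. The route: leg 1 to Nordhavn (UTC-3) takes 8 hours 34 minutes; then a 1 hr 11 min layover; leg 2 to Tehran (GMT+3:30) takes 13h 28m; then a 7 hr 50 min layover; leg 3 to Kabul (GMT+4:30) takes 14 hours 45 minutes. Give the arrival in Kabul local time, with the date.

Convert departure to UTC: 07:22 + 2:00 = 09:22 UTC on Dec 1.
Add 8 hours and 34 minutes leg 1 → 17:56 UTC.
Add 1 hour and 11 minutes layover in Nordhavn → 19:07 UTC.
Add 13 hours and 28 minutes leg 2 → 08:35 UTC (Dec 2).
Add 7 hours 50 minutes layover in Tehran → 16:25 UTC.
Add 14 hours and 45 minutes leg 3 → 07:10 UTC (Dec 3).
Kabul is UTC+4:30, so local arrival = 07:10 + 4:30 = 11:40 on Dec 3.

11:40 on Dec 3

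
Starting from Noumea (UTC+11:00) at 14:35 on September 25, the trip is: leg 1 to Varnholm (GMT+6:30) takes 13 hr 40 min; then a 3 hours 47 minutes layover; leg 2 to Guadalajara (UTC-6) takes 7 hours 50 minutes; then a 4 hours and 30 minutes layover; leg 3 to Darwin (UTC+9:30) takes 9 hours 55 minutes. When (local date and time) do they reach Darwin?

Convert departure to UTC: 14:35 − 11:00 = 03:35 UTC on Sep 25.
Add 13 hours 40 minutes leg 1 → 17:15 UTC.
Add 3 hours 47 minutes layover in Varnholm → 21:02 UTC.
Add 7 hours 50 minutes leg 2 → 04:52 UTC (Sep 26).
Add 4 hours 30 minutes layover in Guadalajara → 09:22 UTC.
Add 9 hours and 55 minutes leg 3 → 19:17 UTC.
Darwin is UTC+9:30, so local arrival = 19:17 + 9:30 = 04:47 on Sep 27.

04:47 on Sep 27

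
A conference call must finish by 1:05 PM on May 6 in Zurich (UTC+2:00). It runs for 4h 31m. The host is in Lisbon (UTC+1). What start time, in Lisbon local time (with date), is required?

7:34 AM on May 6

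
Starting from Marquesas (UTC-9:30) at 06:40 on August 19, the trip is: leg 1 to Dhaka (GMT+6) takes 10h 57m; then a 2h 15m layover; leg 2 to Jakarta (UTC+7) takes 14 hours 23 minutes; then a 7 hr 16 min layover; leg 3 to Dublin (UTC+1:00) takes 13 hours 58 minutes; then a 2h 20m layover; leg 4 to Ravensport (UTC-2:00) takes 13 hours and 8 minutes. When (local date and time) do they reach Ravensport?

Convert departure to UTC: 06:40 + 9:30 = 16:10 UTC on Aug 19.
Add 10 hours 57 minutes leg 1 → 03:07 UTC (Aug 20).
Add 2 hours 15 minutes layover in Dhaka → 05:22 UTC.
Add 14 hours and 23 minutes leg 2 → 19:45 UTC.
Add 7 hours 16 minutes layover in Jakarta → 03:01 UTC (Aug 21).
Add 13 hours 58 minutes leg 3 → 16:59 UTC.
Add 2 hours 20 minutes layover in Dublin → 19:19 UTC.
Add 13 hours and 8 minutes leg 4 → 08:27 UTC (Aug 22).
Ravensport is UTC−2:00, so local arrival = 08:27 − 2:00 = 06:27 on Aug 22.

06:27 on August 22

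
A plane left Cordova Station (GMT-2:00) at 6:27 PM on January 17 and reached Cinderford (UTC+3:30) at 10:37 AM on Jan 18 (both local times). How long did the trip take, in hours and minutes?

Departure in UTC: 6:27 PM + 2:00 = 8:27 PM on Jan 17.
Arrival in UTC: 10:37 AM − 3:30 = 7:07 AM on Jan 18.
Elapsed = 7:07 AM − 8:27 PM (+1 day) = 10 hours 40 minutes.

10 hours 40 minutes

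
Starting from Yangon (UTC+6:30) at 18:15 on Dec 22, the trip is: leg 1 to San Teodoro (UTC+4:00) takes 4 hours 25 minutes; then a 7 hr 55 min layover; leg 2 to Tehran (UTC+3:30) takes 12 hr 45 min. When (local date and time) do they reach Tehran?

Convert departure to UTC: 18:15 − 6:30 = 11:45 UTC on Dec 22.
Add 4 hours and 25 minutes leg 1 → 16:10 UTC.
Add 7 hours and 55 minutes layover in San Teodoro → 00:05 UTC (Dec 23).
Add 12 hours and 45 minutes leg 2 → 12:50 UTC.
Tehran is UTC+3:30, so local arrival = 12:50 + 3:30 = 16:20 on Dec 23.

16:20 on Dec 23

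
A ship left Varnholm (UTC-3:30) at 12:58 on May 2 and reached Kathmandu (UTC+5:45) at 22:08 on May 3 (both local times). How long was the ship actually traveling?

23 hours 55 minutes

Kathmandu is 9:15 ahead of Varnholm.
Clock-face elapsed time (ignoring zones) is 33 hours 10 minutes.
Actual elapsed = 33 hours 10 minutes − 9:15 = 23 hours 55 minutes.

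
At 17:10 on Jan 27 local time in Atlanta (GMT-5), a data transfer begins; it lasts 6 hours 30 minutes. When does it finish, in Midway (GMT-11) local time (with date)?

17:40 on January 27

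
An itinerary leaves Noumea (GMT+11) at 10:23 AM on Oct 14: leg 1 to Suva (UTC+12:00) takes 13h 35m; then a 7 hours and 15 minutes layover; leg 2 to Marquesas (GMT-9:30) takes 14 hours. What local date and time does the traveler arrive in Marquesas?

Convert departure to UTC: 10:23 AM − 11:00 = 11:23 PM UTC on Oct 13.
Add 13 hours and 35 minutes leg 1 → 12:58 PM UTC (Oct 14).
Add 7 hours and 15 minutes layover in Suva → 8:13 PM UTC.
Add 14 hours leg 2 → 10:13 AM UTC (Oct 15).
Marquesas is UTC−9:30, so local arrival = 10:13 AM − 9:30 = 12:43 AM on Oct 15.

12:43 AM on Oct 15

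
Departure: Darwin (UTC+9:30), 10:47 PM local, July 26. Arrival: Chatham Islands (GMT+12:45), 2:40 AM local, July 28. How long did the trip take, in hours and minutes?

24 hours 38 minutes

Departure in UTC: 10:47 PM − 9:30 = 1:17 PM on Jul 26.
Arrival in UTC: 2:40 AM − 12:45 = 1:55 PM on Jul 27.
Elapsed = 1:55 PM − 1:17 PM (+1 day) = 24 hours 38 minutes.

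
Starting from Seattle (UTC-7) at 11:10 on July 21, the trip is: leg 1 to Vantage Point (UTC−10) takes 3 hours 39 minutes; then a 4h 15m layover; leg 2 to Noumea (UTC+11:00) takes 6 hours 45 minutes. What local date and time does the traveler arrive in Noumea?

Convert departure to UTC: 11:10 + 7:00 = 18:10 UTC on Jul 21.
Add 3 hours 39 minutes leg 1 → 21:49 UTC.
Add 4 hours and 15 minutes layover in Vantage Point → 02:04 UTC (Jul 22).
Add 6 hours and 45 minutes leg 2 → 08:49 UTC.
Noumea is UTC+11:00, so local arrival = 08:49 + 11:00 = 19:49 on Jul 22.

19:49 on Jul 22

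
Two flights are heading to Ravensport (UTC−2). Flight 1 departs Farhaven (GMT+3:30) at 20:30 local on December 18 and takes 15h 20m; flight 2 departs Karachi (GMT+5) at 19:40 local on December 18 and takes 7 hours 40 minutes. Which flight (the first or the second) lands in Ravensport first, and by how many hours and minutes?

the second, by 10 hours

Flight 1 in UTC: 20:30 − 3:30 = 17:00 on Dec 18.
+15 hours 20 minutes → arrive 08:20 UTC on Dec 19.
Flight 2 in UTC: 19:40 − 5:00 = 14:40 on Dec 18.
+7 hours and 40 minutes → arrive 22:20 UTC on Dec 18.
Flight 2 lands earlier by 10 hours.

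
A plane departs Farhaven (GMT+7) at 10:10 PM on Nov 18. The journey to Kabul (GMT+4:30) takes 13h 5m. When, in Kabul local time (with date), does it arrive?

Kabul is 2:30 behind Farhaven.
After 13 hours and 5 minutes it is 11:15 AM (Nov 19) in Farhaven.
Shift by the zone difference: 11:15 AM − 2:30 = 8:45 AM on Nov 19 in Kabul.

8:45 AM on Nov 19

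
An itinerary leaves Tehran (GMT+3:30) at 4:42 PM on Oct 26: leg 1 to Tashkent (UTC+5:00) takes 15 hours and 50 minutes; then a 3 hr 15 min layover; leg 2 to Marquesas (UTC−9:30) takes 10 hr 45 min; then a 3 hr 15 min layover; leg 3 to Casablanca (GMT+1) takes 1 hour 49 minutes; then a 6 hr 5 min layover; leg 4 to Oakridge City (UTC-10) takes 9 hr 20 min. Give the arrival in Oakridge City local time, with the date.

Convert departure to UTC: 4:42 PM − 3:30 = 1:12 PM UTC on Oct 26.
Add 15 hours 50 minutes leg 1 → 5:02 AM UTC (Oct 27).
Add 3 hours and 15 minutes layover in Tashkent → 8:17 AM UTC.
Add 10 hours and 45 minutes leg 2 → 7:02 PM UTC.
Add 3 hours 15 minutes layover in Marquesas → 10:17 PM UTC.
Add 1 hour 49 minutes leg 3 → 12:06 AM UTC (Oct 28).
Add 6 hours and 5 minutes layover in Casablanca → 6:11 AM UTC.
Add 9 hours and 20 minutes leg 4 → 3:31 PM UTC.
Oakridge City is UTC−10:00, so local arrival = 3:31 PM − 10:00 = 5:31 AM on Oct 28.

5:31 AM on October 28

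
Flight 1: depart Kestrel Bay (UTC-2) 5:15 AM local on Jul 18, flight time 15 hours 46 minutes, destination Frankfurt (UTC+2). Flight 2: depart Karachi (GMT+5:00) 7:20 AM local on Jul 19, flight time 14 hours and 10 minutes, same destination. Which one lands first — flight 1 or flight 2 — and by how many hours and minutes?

the first, by 17 hours 29 minutes

Flight 1 in UTC: 5:15 AM + 2:00 = 7:15 AM on Jul 18.
+15 hours 46 minutes → arrive 11:01 PM UTC on Jul 18.
Flight 2 in UTC: 7:20 AM − 5:00 = 2:20 AM on Jul 19.
+14 hours and 10 minutes → arrive 4:30 PM UTC on Jul 19.
Flight 1 lands earlier by 17 hours 29 minutes.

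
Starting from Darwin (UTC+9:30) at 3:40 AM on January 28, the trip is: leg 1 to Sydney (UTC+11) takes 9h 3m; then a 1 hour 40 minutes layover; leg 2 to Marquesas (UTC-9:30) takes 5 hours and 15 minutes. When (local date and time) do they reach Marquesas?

Convert departure to UTC: 3:40 AM − 9:30 = 6:10 PM UTC on Jan 27.
Add 9 hours 3 minutes leg 1 → 3:13 AM UTC (Jan 28).
Add 1 hour and 40 minutes layover in Sydney → 4:53 AM UTC.
Add 5 hours and 15 minutes leg 2 → 10:08 AM UTC.
Marquesas is UTC−9:30, so local arrival = 10:08 AM − 9:30 = 12:38 AM on Jan 28.

12:38 AM on January 28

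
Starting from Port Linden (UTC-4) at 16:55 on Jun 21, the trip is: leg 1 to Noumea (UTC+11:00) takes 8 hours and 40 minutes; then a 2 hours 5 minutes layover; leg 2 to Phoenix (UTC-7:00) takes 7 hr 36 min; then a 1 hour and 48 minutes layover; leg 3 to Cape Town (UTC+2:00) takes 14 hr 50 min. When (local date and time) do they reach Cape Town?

09:54 on June 23

Convert departure to UTC: 16:55 + 4:00 = 20:55 UTC on Jun 21.
Add 8 hours and 40 minutes leg 1 → 05:35 UTC (Jun 22).
Add 2 hours and 5 minutes layover in Noumea → 07:40 UTC.
Add 7 hours 36 minutes leg 2 → 15:16 UTC.
Add 1 hour and 48 minutes layover in Phoenix → 17:04 UTC.
Add 14 hours 50 minutes leg 3 → 07:54 UTC (Jun 23).
Cape Town is UTC+2:00, so local arrival = 07:54 + 2:00 = 09:54 on Jun 23.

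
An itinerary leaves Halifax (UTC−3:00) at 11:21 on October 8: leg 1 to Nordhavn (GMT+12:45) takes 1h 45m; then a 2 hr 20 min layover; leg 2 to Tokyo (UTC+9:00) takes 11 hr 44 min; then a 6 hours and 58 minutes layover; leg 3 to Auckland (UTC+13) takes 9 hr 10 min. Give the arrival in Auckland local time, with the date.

Convert departure to UTC: 11:21 + 3:00 = 14:21 UTC on Oct 8.
Add 1 hour and 45 minutes leg 1 → 16:06 UTC.
Add 2 hours and 20 minutes layover in Nordhavn → 18:26 UTC.
Add 11 hours 44 minutes leg 2 → 06:10 UTC (Oct 9).
Add 6 hours and 58 minutes layover in Tokyo → 13:08 UTC.
Add 9 hours 10 minutes leg 3 → 22:18 UTC.
Auckland is UTC+13:00, so local arrival = 22:18 + 13:00 = 11:18 on Oct 10.

11:18 on October 10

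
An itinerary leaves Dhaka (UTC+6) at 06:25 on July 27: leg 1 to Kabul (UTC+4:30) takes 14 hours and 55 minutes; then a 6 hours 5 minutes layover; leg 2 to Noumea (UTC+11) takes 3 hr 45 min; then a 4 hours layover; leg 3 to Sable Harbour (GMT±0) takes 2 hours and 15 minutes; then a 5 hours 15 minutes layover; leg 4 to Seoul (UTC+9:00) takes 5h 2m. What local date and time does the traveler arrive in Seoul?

02:42 on Jul 29

Convert departure to UTC: 06:25 − 6:00 = 00:25 UTC on Jul 27.
Add 14 hours and 55 minutes leg 1 → 15:20 UTC.
Add 6 hours and 5 minutes layover in Kabul → 21:25 UTC.
Add 3 hours and 45 minutes leg 2 → 01:10 UTC (Jul 28).
Add 4 hours layover in Noumea → 05:10 UTC.
Add 2 hours and 15 minutes leg 3 → 07:25 UTC.
Add 5 hours 15 minutes layover in Sable Harbour → 12:40 UTC.
Add 5 hours 2 minutes leg 4 → 17:42 UTC.
Seoul is UTC+9:00, so local arrival = 17:42 + 9:00 = 02:42 on Jul 29.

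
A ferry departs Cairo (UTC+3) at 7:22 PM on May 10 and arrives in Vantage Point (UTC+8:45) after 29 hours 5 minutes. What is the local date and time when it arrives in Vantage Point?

6:12 AM on May 12

Convert departure to UTC: 7:22 PM − 3:00 = 4:22 PM UTC on May 10.
Add 29 hours and 5 minutes travel time → 9:27 PM UTC (May 11).
Vantage Point is UTC+8:45, so local arrival = 9:27 PM + 8:45 = 6:12 AM on May 12.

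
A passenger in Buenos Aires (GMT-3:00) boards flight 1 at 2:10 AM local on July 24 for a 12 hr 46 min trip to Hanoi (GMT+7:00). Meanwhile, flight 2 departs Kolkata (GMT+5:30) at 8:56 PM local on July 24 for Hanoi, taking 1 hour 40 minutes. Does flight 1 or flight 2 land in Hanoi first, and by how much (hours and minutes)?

the second, by 50 minutes

Flight 1 in UTC: 2:10 AM + 3:00 = 5:10 AM on Jul 24.
+12 hours and 46 minutes → arrive 5:56 PM UTC on Jul 24.
Flight 2 in UTC: 8:56 PM − 5:30 = 3:26 PM on Jul 24.
+1 hour and 40 minutes → arrive 5:06 PM UTC on Jul 24.
Flight 2 lands earlier by 50 minutes.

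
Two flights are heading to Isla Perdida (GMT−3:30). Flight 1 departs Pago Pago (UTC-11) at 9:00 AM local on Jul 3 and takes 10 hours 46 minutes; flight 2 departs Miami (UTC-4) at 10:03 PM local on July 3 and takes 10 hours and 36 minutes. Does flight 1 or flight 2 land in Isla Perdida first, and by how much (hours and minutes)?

Flight 1 in UTC: 9:00 AM + 11:00 = 8:00 PM on Jul 3.
+10 hours 46 minutes → arrive 6:46 AM UTC on Jul 4.
Flight 2 in UTC: 10:03 PM + 4:00 = 2:03 AM on Jul 4.
+10 hours and 36 minutes → arrive 12:39 PM UTC on Jul 4.
Flight 1 lands earlier by 5 hours 53 minutes.

the first, by 5 hours 53 minutes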